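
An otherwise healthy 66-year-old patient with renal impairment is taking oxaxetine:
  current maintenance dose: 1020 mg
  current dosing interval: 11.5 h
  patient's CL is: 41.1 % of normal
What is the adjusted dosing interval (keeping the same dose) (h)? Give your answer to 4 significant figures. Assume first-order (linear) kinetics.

To keep the same average steady-state level, dosing rate must scale with clearance.
CL ratio = 41.1 / 100 = 0.4110
New interval (same dose) = 11.5 / 0.4110 = 27.98 h

27.98 h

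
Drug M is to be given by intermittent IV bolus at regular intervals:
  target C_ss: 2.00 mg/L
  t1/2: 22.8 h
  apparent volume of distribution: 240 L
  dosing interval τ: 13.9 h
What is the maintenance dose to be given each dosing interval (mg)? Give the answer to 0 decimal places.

203 mg

k = ln2 / t½ = 0.693147 / 22.8 = 0.03040 h⁻¹
CL = k × Vd = 0.03040 × 240 = 7.296 L/h
At steady state, Dose/τ = Css × CL.
Dose = Css × CL × τ = 2.00 × 7.296 × 13.9 = 202.8 mg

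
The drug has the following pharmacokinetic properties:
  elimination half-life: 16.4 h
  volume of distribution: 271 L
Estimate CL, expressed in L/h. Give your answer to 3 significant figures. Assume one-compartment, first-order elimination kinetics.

k = ln2 / t½ = 0.693147 / 16.4 = 0.04227 h⁻¹
CL = k × Vd = 0.04227 × 271 = 11.46 L/h

11.5 L/h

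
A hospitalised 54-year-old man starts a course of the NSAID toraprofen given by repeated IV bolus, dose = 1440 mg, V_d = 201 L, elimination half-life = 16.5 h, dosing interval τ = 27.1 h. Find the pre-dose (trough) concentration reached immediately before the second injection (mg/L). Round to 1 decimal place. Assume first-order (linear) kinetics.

C₀ per dose = Dose / Vd = 1440 / 201 = 7.164 mg/L
k = ln2 / t½ = 0.693147 / 16.5 = 0.04201 h⁻¹
Fraction remaining after one interval: r = e^(−kτ) = e^(−0.04201 × 27.1) = 0.3203
Before dose 2, 1 dose has been given (aged 1τ).
C_trough = C₀ × r = 7.164 × 0.3203 = 2.295 mg/L

2.3 mg/L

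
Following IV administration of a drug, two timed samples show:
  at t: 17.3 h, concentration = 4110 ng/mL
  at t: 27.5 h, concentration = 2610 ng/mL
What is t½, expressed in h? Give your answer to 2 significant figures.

16 h

k = ln(C₁/C₂) / (t₂ − t₁) = ln(4110/2610) / (27.5 − 17.3)
  = 0.4541 / 10.20 = 0.04452 h⁻¹
t½ = ln2 / k = 0.693147 / 0.04452 = 15.57 h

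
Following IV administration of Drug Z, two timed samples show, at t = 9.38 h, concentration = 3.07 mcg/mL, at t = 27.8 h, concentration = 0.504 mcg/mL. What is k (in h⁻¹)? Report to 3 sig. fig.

k = ln(C₁/C₂) / (t₂ − t₁) = ln(3.07/0.504) / (27.8 − 9.38)
  = 1.807 / 18.42 = 0.09810 h⁻¹

0.0981 h⁻¹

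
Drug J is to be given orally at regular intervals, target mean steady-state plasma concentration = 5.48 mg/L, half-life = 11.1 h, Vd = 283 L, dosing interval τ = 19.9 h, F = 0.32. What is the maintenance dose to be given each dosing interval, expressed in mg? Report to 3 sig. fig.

6020 mg

k = ln2 / t½ = 0.693147 / 11.1 = 0.06245 h⁻¹
CL = k × Vd = 0.06245 × 283 = 17.67 L/h
At steady state, F × (Dose/τ) = Css × CL.
Dose = Css × CL × τ / F = 5.48 × 17.67 × 19.9 / 0.32 = 6022 mg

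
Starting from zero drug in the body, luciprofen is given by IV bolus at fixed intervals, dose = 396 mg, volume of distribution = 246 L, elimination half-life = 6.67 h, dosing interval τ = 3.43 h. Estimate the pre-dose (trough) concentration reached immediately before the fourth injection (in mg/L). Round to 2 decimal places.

2.47 mg/L

C₀ per dose = Dose / Vd = 396 / 246 = 1.610 mg/L
k = ln2 / t½ = 0.693147 / 6.67 = 0.1039 h⁻¹
Fraction remaining after one interval: r = e^(−kτ) = e^(−0.1039 × 3.43) = 0.7002
Before dose 4, 3 doses have been given (aged 1τ, 2τ, 3τ).
C_trough = C₀ × (r + r² + … + r^3) = C₀ × r(1−r^3)/(1−r)
        = 1.610 × 0.7002 × (1 − 0.3433) / (1 − 0.7002) = 2.469 mg/L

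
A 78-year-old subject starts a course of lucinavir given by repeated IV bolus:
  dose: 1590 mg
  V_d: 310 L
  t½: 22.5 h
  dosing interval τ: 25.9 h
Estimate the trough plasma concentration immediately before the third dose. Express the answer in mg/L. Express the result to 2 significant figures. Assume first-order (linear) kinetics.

3.3 mg/L

C₀ per dose = Dose / Vd = 1590 / 310 = 5.129 mg/L
k = ln2 / t½ = 0.693147 / 22.5 = 0.03081 h⁻¹
Fraction remaining after one interval: r = e^(−kτ) = e^(−0.03081 × 25.9) = 0.4502
Before dose 3, 2 doses have been given (aged 1τ, 2τ).
C_trough = C₀ × (r + r²) = 5.129 × (0.4502 + 0.2027) = 3.349 mg/L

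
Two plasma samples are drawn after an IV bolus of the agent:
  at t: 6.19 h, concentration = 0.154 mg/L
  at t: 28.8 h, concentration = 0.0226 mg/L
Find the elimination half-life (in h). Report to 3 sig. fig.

k = ln(C₁/C₂) / (t₂ − t₁) = ln(0.154/0.0226) / (28.8 − 6.19)
  = 1.919 / 22.61 = 0.08487 h⁻¹
t½ = ln2 / k = 0.693147 / 0.08487 = 8.167 h

8.17 h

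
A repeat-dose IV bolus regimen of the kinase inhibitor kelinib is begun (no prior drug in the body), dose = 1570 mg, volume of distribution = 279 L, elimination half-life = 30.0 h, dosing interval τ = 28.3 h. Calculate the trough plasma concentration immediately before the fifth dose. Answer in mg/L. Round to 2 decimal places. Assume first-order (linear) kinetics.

C₀ per dose = Dose / Vd = 1570 / 279 = 5.627 mg/L
k = ln2 / t½ = 0.693147 / 30.0 = 0.02310 h⁻¹
Fraction remaining after one interval: r = e^(−kτ) = e^(−0.02310 × 28.3) = 0.5201
Before dose 5, 4 doses have been given (aged 1τ, 2τ, 3τ, 4τ).
C_trough = C₀ × (r + r² + … + r^4) = C₀ × r(1−r^4)/(1−r)
        = 5.627 × 0.5201 × (1 − 0.07317) / (1 − 0.5201) = 5.652 mg/L

5.65 mg/L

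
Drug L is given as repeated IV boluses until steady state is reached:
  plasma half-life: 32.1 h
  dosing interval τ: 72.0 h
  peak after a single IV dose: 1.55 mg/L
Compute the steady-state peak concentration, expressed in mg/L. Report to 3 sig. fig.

k = ln2 / t½ = 0.693147 / 32.1 = 0.02159 h⁻¹
e^(−kτ) = e^(−0.02159 × 72.0) = 0.2113
Accumulation ratio R = 1 / (1 − e^(−kτ)) = 1 / (1 − 0.2113) = 1.268
Steady-state peak = C₀ × R = 1.55 × 1.268 = 1.965 mg/L

1.97 mg/L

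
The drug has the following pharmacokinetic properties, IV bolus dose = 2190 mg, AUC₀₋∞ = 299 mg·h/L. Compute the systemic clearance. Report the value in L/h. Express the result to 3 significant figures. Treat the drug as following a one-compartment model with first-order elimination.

7.32 L/h

CL = Dose / AUC = 2190 / 299 = 7.324 L/h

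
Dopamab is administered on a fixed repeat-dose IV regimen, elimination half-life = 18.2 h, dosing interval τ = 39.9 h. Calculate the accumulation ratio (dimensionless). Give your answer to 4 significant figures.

k = ln2 / t½ = 0.693147 / 18.2 = 0.03809 h⁻¹
e^(−kτ) = e^(−0.03809 × 39.9) = 0.2188
Accumulation ratio R = 1 / (1 − e^(−kτ)) = 1 / (1 − 0.2188) = 1.280

1.280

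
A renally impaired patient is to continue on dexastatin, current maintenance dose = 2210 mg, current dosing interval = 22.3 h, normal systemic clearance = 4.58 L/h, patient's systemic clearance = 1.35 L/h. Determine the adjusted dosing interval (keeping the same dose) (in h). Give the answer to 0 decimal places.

To keep the same average steady-state level, dosing rate must scale with clearance.
CL ratio = 1.35 / 4.58 = 0.2948
New interval (same dose) = 22.3 / 0.2948 = 75.64 h

76 h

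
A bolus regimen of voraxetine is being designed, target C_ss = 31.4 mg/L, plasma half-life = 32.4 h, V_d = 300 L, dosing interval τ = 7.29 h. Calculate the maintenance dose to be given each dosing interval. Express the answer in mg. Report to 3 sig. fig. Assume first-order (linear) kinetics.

1470 mg

k = ln2 / t½ = 0.693147 / 32.4 = 0.02139 h⁻¹
CL = k × Vd = 0.02139 × 300 = 6.417 L/h
At steady state, Dose/τ = Css × CL.
Dose = Css × CL × τ = 31.4 × 6.417 × 7.29 = 1469 mg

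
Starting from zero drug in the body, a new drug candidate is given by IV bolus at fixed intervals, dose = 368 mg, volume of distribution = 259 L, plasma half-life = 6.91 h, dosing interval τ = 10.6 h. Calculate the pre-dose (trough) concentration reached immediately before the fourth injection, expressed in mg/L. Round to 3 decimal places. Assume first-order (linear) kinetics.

C₀ per dose = Dose / Vd = 368 / 259 = 1.421 mg/L
k = ln2 / t½ = 0.693147 / 6.91 = 0.1003 h⁻¹
Fraction remaining after one interval: r = e^(−kτ) = e^(−0.1003 × 10.6) = 0.3454
Before dose 4, 3 doses have been given (aged 1τ, 2τ, 3τ).
C_trough = C₀ × (r + r² + … + r^3) = C₀ × r(1−r^3)/(1−r)
        = 1.421 × 0.3454 × (1 − 0.04121) / (1 − 0.3454) = 0.7189 mg/L

0.719 mg/L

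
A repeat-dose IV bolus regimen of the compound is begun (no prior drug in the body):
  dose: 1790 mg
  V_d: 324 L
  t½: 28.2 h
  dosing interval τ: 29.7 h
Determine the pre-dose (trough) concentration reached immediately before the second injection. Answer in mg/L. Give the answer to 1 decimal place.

C₀ per dose = Dose / Vd = 1790 / 324 = 5.525 mg/L
k = ln2 / t½ = 0.693147 / 28.2 = 0.02458 h⁻¹
Fraction remaining after one interval: r = e^(−kτ) = e^(−0.02458 × 29.7) = 0.4819
Before dose 2, 1 dose has been given (aged 1τ).
C_trough = C₀ × r = 5.525 × 0.4819 = 2.662 mg/L

2.7 mg/L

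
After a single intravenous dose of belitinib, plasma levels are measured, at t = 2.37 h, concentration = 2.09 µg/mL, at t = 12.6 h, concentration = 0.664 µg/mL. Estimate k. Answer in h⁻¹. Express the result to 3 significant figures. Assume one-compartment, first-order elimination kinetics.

k = ln(C₁/C₂) / (t₂ − t₁) = ln(2.09/0.664) / (12.6 − 2.37)
  = 1.147 / 10.23 = 0.1121 h⁻¹

0.112 h⁻¹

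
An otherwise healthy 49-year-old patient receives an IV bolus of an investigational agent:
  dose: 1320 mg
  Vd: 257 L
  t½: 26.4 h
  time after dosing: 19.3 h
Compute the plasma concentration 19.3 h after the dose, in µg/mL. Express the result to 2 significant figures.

C₀ = Dose / Vd = 1320 / 257 = 5.136 mg/L
k = ln2 / t½ = 0.693147 / 26.4 = 0.02626 h⁻¹
C = C₀ · e^(−k·t) = 5.136 × e^(−0.02626 × 19.3)
  = 5.136 × 0.6024 = 3.094 mg/L
(3.094 mg/L = 3.094 µg/mL)

3.1 µg/mL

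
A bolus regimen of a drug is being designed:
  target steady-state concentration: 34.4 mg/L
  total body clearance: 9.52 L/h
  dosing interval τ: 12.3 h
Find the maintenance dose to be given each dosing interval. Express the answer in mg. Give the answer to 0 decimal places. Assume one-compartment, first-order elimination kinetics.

At steady state, Dose/τ = Css × CL.
Dose = Css × CL × τ = 34.4 × 9.520 × 12.3 = 4028 mg

4028 mg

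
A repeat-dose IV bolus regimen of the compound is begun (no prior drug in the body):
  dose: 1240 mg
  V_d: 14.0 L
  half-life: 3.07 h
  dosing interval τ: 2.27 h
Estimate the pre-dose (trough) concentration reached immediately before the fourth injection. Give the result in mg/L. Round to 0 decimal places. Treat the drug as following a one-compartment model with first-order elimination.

104 mg/L

C₀ per dose = Dose / Vd = 1240 / 14.0 = 88.57 mg/L
k = ln2 / t½ = 0.693147 / 3.07 = 0.2258 h⁻¹
Fraction remaining after one interval: r = e^(−kτ) = e^(−0.2258 × 2.27) = 0.5990
Before dose 4, 3 doses have been given (aged 1τ, 2τ, 3τ).
C_trough = C₀ × (r + r² + … + r^3) = C₀ × r(1−r^3)/(1−r)
        = 88.57 × 0.5990 × (1 − 0.2149) / (1 − 0.5990) = 103.9 mg/L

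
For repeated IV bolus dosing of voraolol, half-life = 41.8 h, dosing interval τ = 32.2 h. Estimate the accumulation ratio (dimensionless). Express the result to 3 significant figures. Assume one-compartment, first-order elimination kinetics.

2.42

k = ln2 / t½ = 0.693147 / 41.8 = 0.01658 h⁻¹
e^(−kτ) = e^(−0.01658 × 32.2) = 0.5863
Accumulation ratio R = 1 / (1 − e^(−kτ)) = 1 / (1 − 0.5863) = 2.417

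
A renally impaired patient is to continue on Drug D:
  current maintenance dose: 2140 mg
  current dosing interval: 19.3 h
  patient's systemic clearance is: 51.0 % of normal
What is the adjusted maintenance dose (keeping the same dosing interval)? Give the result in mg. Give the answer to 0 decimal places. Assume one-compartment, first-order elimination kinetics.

To keep the same average steady-state level, dosing rate must scale with clearance.
CL ratio = 51.0 / 100 = 0.5100
New dose (same interval) = 2140 × 0.5100 = 1091 mg

1091 mg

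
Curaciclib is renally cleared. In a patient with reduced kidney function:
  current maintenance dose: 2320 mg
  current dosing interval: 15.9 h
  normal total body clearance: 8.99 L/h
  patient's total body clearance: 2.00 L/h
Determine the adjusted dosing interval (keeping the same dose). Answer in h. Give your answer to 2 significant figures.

71 h

To keep the same average steady-state level, dosing rate must scale with clearance.
CL ratio = 2.00 / 8.99 = 0.2225
New interval (same dose) = 15.9 / 0.2225 = 71.46 h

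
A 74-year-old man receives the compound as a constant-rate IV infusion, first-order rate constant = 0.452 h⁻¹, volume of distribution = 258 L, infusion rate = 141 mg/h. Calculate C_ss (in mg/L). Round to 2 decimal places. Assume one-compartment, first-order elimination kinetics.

1.21 mg/L

CL = k × Vd = 0.4520 × 258 = 116.6 L/h
At steady state Css = R₀ / CL = 141 / 116.6 = 1.209 mg/L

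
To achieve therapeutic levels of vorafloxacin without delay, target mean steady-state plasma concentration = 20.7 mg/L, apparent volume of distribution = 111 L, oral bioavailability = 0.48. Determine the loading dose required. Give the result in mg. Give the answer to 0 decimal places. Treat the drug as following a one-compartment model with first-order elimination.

4787 mg

LD = Css × Vd / F = 20.7 × 111 / 0.48 = 4787 mg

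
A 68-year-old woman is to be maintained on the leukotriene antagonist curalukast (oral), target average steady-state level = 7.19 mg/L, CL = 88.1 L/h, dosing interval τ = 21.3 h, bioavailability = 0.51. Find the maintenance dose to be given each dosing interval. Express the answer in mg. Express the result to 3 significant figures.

At steady state, F × (Dose/τ) = Css × CL.
Dose = Css × CL × τ / F = 7.19 × 88.10 × 21.3 / 0.51 = 26460 mg

26500 mg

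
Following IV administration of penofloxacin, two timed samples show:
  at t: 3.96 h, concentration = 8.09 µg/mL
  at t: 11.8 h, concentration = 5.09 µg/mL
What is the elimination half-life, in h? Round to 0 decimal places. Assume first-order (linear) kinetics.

k = ln(C₁/C₂) / (t₂ − t₁) = ln(8.09/5.09) / (11.8 − 3.96)
  = 0.4634 / 7.840 = 0.05911 h⁻¹
t½ = ln2 / k = 0.693147 / 0.05911 = 11.73 h

12 h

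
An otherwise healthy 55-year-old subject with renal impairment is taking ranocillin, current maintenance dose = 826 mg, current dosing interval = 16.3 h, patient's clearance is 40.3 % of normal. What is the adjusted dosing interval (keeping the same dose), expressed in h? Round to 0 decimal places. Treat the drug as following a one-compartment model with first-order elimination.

40 h

To keep the same average steady-state level, dosing rate must scale with clearance.
CL ratio = 40.3 / 100 = 0.4030
New interval (same dose) = 16.3 / 0.4030 = 40.45 h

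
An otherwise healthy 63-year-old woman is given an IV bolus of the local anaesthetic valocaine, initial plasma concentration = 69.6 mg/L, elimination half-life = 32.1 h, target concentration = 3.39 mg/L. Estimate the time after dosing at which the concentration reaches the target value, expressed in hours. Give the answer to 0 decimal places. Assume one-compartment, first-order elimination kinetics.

140 h

k = ln2 / t½ = 0.693147 / 32.1 = 0.02159 h⁻¹
t = ln(C₀ / C) / k = ln(69.60 / 3.39) / 0.02159
  = ln(20.53) / 0.02159 = 3.022 / 0.02159 = 140.0 h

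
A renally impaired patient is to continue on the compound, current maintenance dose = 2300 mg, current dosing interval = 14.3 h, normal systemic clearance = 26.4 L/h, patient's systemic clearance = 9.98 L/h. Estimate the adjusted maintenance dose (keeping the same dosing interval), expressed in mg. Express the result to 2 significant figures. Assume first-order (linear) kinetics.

To keep the same average steady-state level, dosing rate must scale with clearance.
CL ratio = 9.98 / 26.4 = 0.3780
New dose (same interval) = 2300 × 0.3780 = 869.4 mg

870 mg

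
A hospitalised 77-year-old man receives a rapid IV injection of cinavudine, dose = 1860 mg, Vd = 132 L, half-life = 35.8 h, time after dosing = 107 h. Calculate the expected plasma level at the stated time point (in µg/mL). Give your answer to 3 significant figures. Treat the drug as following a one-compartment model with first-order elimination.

1.78 µg/mL

C₀ = Dose / Vd = 1860 / 132 = 14.09 mg/L
k = ln2 / t½ = 0.693147 / 35.8 = 0.01936 h⁻¹
C = C₀ · e^(−k·t) = 14.09 × e^(−0.01936 × 107)
  = 14.09 × 0.1260 = 1.775 mg/L
(1.775 mg/L = 1.775 µg/mL)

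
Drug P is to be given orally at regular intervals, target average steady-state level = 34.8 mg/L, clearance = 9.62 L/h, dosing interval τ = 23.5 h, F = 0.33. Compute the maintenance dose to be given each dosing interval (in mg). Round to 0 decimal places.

23840 mg

At steady state, F × (Dose/τ) = Css × CL.
Dose = Css × CL × τ / F = 34.8 × 9.620 × 23.5 / 0.33 = 23840 mg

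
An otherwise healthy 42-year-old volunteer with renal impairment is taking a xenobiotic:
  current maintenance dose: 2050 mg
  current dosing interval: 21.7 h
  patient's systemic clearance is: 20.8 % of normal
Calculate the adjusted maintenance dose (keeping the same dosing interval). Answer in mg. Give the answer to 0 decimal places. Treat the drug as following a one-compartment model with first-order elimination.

426 mg

To keep the same average steady-state level, dosing rate must scale with clearance.
CL ratio = 20.8 / 100 = 0.2080
New dose (same interval) = 2050 × 0.2080 = 426.4 mg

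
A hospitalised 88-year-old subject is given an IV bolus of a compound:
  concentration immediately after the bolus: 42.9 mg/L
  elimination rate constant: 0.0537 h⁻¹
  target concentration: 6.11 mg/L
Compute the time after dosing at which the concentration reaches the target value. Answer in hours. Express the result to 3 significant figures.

t = ln(C₀ / C) / k = ln(42.90 / 6.11) / 0.05370
  = ln(7.021) / 0.05370 = 1.949 / 0.05370 = 36.29 h

36.3 h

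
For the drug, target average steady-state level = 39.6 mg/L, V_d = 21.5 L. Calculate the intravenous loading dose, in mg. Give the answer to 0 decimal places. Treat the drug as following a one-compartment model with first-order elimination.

851 mg

LD = Css × Vd = 39.6 × 21.5 = 851.4 mg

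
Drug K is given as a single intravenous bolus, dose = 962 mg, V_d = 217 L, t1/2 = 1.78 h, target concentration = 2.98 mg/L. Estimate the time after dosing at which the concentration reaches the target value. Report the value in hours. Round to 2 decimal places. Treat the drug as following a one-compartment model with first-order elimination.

C₀ = Dose / Vd = 962.0 / 217 = 4.433 mg/L
k = ln2 / t½ = 0.693147 / 1.78 = 0.3894 h⁻¹
t = ln(C₀ / C) / k = ln(4.433 / 2.98) / 0.3894
  = ln(1.488) / 0.3894 = 0.3974 / 0.3894 = 1.021 h

1.02 h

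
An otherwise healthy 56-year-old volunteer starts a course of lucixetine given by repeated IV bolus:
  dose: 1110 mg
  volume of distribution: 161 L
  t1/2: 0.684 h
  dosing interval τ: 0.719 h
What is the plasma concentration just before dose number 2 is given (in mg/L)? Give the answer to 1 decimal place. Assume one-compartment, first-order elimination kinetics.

C₀ per dose = Dose / Vd = 1110 / 161 = 6.894 mg/L
k = ln2 / t½ = 0.693147 / 0.684 = 1.013 h⁻¹
Fraction remaining after one interval: r = e^(−kτ) = e^(−1.013 × 0.719) = 0.4827
Before dose 2, 1 dose has been given (aged 1τ).
C_trough = C₀ × r = 6.894 × 0.4827 = 3.328 mg/L

3.3 mg/L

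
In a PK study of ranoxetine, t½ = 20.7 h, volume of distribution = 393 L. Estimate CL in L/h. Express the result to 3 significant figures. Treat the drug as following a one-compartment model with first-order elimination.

13.2 L/h

k = ln2 / t½ = 0.693147 / 20.7 = 0.03349 h⁻¹
CL = k × Vd = 0.03349 × 393 = 13.16 L/h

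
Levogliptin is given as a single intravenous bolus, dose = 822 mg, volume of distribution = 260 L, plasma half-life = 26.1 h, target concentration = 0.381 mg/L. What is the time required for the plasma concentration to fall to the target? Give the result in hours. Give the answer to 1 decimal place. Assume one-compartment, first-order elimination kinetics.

C₀ = Dose / Vd = 822.0 / 260 = 3.162 mg/L
k = ln2 / t½ = 0.693147 / 26.1 = 0.02656 h⁻¹
t = ln(C₀ / C) / k = ln(3.162 / 0.381) / 0.02656
  = ln(8.299) / 0.02656 = 2.116 / 0.02656 = 79.67 h

79.7 h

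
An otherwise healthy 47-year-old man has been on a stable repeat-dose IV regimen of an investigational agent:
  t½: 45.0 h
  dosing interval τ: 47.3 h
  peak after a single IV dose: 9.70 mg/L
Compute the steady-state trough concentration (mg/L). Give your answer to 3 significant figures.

9.05 mg/L

k = ln2 / t½ = 0.693147 / 45.0 = 0.01540 h⁻¹
e^(−kτ) = e^(−0.01540 × 47.3) = 0.4827
Accumulation ratio R = 1 / (1 − e^(−kτ)) = 1 / (1 − 0.4827) = 1.933
Steady-state trough = C₀ × R × e^(−kτ) = 9.70 × 1.933 × 0.4827 = 9.051 mg/L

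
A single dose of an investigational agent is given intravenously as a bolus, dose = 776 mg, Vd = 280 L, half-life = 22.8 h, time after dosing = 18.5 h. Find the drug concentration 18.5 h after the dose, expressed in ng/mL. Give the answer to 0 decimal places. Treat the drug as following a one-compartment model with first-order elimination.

C₀ = Dose / Vd = 776.0 / 280 = 2.771 mg/L
k = ln2 / t½ = 0.693147 / 22.8 = 0.03040 h⁻¹
C = C₀ · e^(−k·t) = 2.771 × e^(−0.03040 × 18.5)
  = 2.771 × 0.5698 = 1.579 mg/L
Convert: 1.579 mg/L × 1000 = 1579 ng/mL

1579 ng/mL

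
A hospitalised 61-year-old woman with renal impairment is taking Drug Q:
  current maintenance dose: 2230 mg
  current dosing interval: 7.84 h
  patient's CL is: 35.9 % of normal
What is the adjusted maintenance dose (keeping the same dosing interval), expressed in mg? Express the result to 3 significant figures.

801 mg

To keep the same average steady-state level, dosing rate must scale with clearance.
CL ratio = 35.9 / 100 = 0.3590
New dose (same interval) = 2230 × 0.3590 = 800.6 mg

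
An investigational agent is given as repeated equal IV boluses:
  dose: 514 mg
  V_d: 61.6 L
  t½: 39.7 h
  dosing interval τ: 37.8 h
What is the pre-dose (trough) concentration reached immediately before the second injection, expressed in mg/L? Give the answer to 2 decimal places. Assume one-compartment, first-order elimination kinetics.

C₀ per dose = Dose / Vd = 514 / 61.6 = 8.344 mg/L
k = ln2 / t½ = 0.693147 / 39.7 = 0.01746 h⁻¹
Fraction remaining after one interval: r = e^(−kτ) = e^(−0.01746 × 37.8) = 0.5169
Before dose 2, 1 dose has been given (aged 1τ).
C_trough = C₀ × r = 8.344 × 0.5169 = 4.313 mg/L

4.31 mg/L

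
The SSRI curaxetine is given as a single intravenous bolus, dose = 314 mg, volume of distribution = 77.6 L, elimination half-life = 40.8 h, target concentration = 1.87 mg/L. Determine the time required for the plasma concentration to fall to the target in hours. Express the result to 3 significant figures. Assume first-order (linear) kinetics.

C₀ = Dose / Vd = 314.0 / 77.6 = 4.046 mg/L
k = ln2 / t½ = 0.693147 / 40.8 = 0.01699 h⁻¹
t = ln(C₀ / C) / k = ln(4.046 / 1.87) / 0.01699
  = ln(2.164) / 0.01699 = 0.7720 / 0.01699 = 45.44 h

45.4 h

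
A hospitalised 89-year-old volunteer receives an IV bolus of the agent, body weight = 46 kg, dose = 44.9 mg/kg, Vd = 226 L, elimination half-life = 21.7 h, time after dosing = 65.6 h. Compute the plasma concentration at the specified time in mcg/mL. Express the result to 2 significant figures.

1.1 mcg/mL

Total dose = 44.9 × 46 = 2065 mg
C₀ = Dose / Vd = 2065 / 226 = 9.137 mg/L
k = ln2 / t½ = 0.693147 / 21.7 = 0.03194 h⁻¹
C = C₀ · e^(−k·t) = 9.137 × e^(−0.03194 × 65.6)
  = 9.137 × 0.1230 = 1.124 mg/L
(1.124 mg/L = 1.124 mcg/mL)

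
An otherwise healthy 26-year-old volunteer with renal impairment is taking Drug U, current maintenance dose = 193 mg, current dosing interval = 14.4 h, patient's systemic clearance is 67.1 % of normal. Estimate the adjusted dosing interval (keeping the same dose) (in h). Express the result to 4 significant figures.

To keep the same average steady-state level, dosing rate must scale with clearance.
CL ratio = 67.1 / 100 = 0.6710
New interval (same dose) = 14.4 / 0.6710 = 21.46 h

21.46 h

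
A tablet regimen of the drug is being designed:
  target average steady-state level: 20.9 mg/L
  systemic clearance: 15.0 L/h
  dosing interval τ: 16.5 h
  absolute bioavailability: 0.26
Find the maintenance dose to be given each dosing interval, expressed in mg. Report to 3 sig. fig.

19900 mg

At steady state, F × (Dose/τ) = Css × CL.
Dose = Css × CL × τ / F = 20.9 × 15.00 × 16.5 / 0.26 = 19900 mg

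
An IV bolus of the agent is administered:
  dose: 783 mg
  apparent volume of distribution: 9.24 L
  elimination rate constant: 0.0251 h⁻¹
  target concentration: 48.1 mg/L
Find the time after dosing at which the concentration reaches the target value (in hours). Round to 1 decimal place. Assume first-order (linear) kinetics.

C₀ = Dose / Vd = 783.0 / 9.24 = 84.74 mg/L
t = ln(C₀ / C) / k = ln(84.74 / 48.1) / 0.02510
  = ln(1.762) / 0.02510 = 0.5664 / 0.02510 = 22.57 h

22.6 h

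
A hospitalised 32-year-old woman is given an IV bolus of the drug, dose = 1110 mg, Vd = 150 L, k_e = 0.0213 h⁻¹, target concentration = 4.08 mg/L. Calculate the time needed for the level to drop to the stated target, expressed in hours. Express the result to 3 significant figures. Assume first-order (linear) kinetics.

C₀ = Dose / Vd = 1110 / 150 = 7.400 mg/L
t = ln(C₀ / C) / k = ln(7.400 / 4.08) / 0.02130
  = ln(1.814) / 0.02130 = 0.5955 / 0.02130 = 27.96 h

28.0 h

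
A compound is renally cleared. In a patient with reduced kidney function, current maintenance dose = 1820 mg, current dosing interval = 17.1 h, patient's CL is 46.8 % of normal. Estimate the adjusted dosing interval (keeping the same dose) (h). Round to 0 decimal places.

37 h

To keep the same average steady-state level, dosing rate must scale with clearance.
CL ratio = 46.8 / 100 = 0.4680
New interval (same dose) = 17.1 / 0.4680 = 36.54 h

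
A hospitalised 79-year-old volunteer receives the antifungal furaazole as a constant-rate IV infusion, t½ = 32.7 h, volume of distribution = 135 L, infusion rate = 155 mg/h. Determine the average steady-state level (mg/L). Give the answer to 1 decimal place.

k = ln2 / t½ = 0.693147 / 32.7 = 0.02120 h⁻¹
CL = k × Vd = 0.02120 × 135 = 2.862 L/h
At steady state Css = R₀ / CL = 155 / 2.862 = 54.16 mg/L

54.2 mg/L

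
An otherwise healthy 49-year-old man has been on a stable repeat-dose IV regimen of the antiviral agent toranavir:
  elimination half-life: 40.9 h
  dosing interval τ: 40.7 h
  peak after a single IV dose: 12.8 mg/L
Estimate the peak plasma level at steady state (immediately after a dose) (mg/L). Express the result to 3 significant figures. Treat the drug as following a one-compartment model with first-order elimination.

k = ln2 / t½ = 0.693147 / 40.9 = 0.01695 h⁻¹
e^(−kτ) = e^(−0.01695 × 40.7) = 0.5016
Accumulation ratio R = 1 / (1 − e^(−kτ)) = 1 / (1 − 0.5016) = 2.006
Steady-state peak = C₀ × R = 12.8 × 2.006 = 25.68 mg/L

25.7 mg/L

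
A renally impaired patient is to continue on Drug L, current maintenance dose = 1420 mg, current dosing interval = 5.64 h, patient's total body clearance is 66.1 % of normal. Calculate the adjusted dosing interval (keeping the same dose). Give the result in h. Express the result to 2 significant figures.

8.5 h

To keep the same average steady-state level, dosing rate must scale with clearance.
CL ratio = 66.1 / 100 = 0.6610
New interval (same dose) = 5.64 / 0.6610 = 8.533 h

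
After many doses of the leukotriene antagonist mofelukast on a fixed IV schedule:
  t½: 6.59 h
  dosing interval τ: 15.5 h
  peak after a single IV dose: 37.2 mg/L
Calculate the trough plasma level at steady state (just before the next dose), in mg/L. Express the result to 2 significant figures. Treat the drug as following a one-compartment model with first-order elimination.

9.1 mg/L

k = ln2 / t½ = 0.693147 / 6.59 = 0.1052 h⁻¹
e^(−kτ) = e^(−0.1052 × 15.5) = 0.1958
Accumulation ratio R = 1 / (1 − e^(−kτ)) = 1 / (1 − 0.1958) = 1.243
Steady-state trough = C₀ × R × e^(−kτ) = 37.2 × 1.243 × 0.1958 = 9.054 mg/L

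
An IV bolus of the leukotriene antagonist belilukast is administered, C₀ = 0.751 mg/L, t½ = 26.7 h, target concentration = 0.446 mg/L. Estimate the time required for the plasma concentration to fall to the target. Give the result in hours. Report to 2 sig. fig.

k = ln2 / t½ = 0.693147 / 26.7 = 0.02596 h⁻¹
t = ln(C₀ / C) / k = ln(0.7510 / 0.446) / 0.02596
  = ln(1.684) / 0.02596 = 0.5212 / 0.02596 = 20.08 h

20 h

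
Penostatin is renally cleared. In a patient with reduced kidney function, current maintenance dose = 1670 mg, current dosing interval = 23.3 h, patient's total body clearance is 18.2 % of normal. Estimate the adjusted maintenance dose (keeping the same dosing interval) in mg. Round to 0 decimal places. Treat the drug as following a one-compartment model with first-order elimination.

To keep the same average steady-state level, dosing rate must scale with clearance.
CL ratio = 18.2 / 100 = 0.1820
New dose (same interval) = 1670 × 0.1820 = 303.9 mg

304 mg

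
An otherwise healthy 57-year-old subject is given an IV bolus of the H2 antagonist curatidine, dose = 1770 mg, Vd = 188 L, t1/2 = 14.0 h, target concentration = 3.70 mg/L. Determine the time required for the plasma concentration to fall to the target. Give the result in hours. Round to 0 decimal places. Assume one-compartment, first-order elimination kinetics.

C₀ = Dose / Vd = 1770 / 188 = 9.415 mg/L
k = ln2 / t½ = 0.693147 / 14.0 = 0.04951 h⁻¹
t = ln(C₀ / C) / k = ln(9.415 / 3.70) / 0.04951
  = ln(2.545) / 0.04951 = 0.9341 / 0.04951 = 18.87 h

19 h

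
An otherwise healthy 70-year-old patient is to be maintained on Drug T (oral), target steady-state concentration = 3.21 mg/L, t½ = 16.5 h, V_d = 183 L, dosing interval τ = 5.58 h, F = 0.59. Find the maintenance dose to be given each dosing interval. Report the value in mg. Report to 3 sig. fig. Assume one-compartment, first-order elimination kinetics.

k = ln2 / t½ = 0.693147 / 16.5 = 0.04201 h⁻¹
CL = k × Vd = 0.04201 × 183 = 7.688 L/h
At steady state, F × (Dose/τ) = Css × CL.
Dose = Css × CL × τ / F = 3.21 × 7.688 × 5.58 / 0.59 = 233.4 mg

233 mg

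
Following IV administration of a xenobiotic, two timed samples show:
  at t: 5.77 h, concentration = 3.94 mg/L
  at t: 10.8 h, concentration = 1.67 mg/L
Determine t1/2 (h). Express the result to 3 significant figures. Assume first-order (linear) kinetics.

k = ln(C₁/C₂) / (t₂ − t₁) = ln(3.94/1.67) / (10.8 − 5.77)
  = 0.8584 / 5.030 = 0.1707 h⁻¹
t½ = ln2 / k = 0.693147 / 0.1707 = 4.061 h

4.06 h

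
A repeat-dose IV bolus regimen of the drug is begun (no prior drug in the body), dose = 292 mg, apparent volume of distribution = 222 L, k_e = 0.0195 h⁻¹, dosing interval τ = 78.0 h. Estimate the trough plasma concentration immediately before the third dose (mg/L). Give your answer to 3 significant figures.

C₀ per dose = Dose / Vd = 292 / 222 = 1.315 mg/L
Fraction remaining after one interval: r = e^(−kτ) = e^(−0.01950 × 78.0) = 0.2185
Before dose 3, 2 doses have been given (aged 1τ, 2τ).
C_trough = C₀ × (r + r²) = 1.315 × (0.2185 + 0.04774) = 0.3501 mg/L

0.350 mg/L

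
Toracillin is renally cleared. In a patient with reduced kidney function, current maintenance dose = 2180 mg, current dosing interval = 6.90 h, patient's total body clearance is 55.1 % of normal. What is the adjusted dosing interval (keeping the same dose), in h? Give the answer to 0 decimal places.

13 h

To keep the same average steady-state level, dosing rate must scale with clearance.
CL ratio = 55.1 / 100 = 0.5510
New interval (same dose) = 6.90 / 0.5510 = 12.52 h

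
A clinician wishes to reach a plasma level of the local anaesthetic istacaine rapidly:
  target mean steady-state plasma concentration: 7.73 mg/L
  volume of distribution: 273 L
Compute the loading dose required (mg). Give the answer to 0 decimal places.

LD = Css × Vd = 7.73 × 273 = 2110 mg

2110 mg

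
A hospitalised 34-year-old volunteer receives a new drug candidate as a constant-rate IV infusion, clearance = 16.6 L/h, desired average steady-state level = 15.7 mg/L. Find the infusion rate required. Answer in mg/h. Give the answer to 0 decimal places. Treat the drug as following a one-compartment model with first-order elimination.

261 mg/h

At steady state, infusion rate R₀ = Css × CL = 15.7 × 16.60 = 260.6 mg/h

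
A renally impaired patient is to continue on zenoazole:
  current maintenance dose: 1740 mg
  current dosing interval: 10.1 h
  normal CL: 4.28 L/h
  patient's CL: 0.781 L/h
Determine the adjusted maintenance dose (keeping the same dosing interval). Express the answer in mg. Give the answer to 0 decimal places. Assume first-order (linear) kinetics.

318 mg

To keep the same average steady-state level, dosing rate must scale with clearance.
CL ratio = 0.781 / 4.28 = 0.1825
New dose (same interval) = 1740 × 0.1825 = 317.6 mg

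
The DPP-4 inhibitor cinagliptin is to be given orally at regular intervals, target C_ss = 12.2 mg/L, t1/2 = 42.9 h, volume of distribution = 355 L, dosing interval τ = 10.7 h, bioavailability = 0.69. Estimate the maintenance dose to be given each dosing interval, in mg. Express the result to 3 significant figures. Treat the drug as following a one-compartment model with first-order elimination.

k = ln2 / t½ = 0.693147 / 42.9 = 0.01616 h⁻¹
CL = k × Vd = 0.01616 × 355 = 5.737 L/h
At steady state, F × (Dose/τ) = Css × CL.
Dose = Css × CL × τ / F = 12.2 × 5.737 × 10.7 / 0.69 = 1085 mg

1090 mg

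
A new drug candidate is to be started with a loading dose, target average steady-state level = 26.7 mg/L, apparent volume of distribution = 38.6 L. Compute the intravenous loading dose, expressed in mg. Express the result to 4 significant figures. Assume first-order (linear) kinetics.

1031 mg

LD = Css × Vd = 26.7 × 38.6 = 1031 mg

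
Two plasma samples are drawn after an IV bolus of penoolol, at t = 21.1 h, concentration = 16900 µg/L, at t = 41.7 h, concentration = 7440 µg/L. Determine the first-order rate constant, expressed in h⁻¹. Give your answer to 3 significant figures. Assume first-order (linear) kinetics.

0.0398 h⁻¹

k = ln(C₁/C₂) / (t₂ − t₁) = ln(16900/7440) / (41.7 − 21.1)
  = 0.8204 / 20.60 = 0.03983 h⁻¹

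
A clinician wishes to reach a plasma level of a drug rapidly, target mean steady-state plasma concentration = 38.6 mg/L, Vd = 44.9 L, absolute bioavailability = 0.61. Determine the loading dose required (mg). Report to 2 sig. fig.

LD = Css × Vd / F = 38.6 × 44.9 / 0.61 = 2841 mg

2800 mg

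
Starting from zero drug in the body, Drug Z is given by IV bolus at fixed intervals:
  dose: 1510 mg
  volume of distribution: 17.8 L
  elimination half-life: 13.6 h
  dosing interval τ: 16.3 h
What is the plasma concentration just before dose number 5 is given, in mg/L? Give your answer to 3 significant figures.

C₀ per dose = Dose / Vd = 1510 / 17.8 = 84.83 mg/L
k = ln2 / t½ = 0.693147 / 13.6 = 0.05097 h⁻¹
Fraction remaining after one interval: r = e^(−kτ) = e^(−0.05097 × 16.3) = 0.4357
Before dose 5, 4 doses have been given (aged 1τ, 2τ, 3τ, 4τ).
C_trough = C₀ × (r + r² + … + r^4) = C₀ × r(1−r^4)/(1−r)
        = 84.83 × 0.4357 × (1 − 0.03604) / (1 − 0.4357) = 63.14 mg/L

63.1 mg/L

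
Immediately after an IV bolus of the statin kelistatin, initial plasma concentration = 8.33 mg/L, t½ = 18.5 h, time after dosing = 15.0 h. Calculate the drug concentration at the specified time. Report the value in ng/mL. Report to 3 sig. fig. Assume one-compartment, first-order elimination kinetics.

4750 ng/mL

k = ln2 / t½ = 0.693147 / 18.5 = 0.03747 h⁻¹
C = C₀ · e^(−k·t) = 8.330 × e^(−0.03747 × 15.0)
  = 8.330 × 0.5700 = 4.748 mg/L
Convert: 4.748 mg/L × 1000 = 4748 ng/mL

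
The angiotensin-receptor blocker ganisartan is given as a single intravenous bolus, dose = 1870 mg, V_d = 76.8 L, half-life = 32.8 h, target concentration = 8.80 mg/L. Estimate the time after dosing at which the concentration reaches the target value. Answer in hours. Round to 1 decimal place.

C₀ = Dose / Vd = 1870 / 76.8 = 24.35 mg/L
k = ln2 / t½ = 0.693147 / 32.8 = 0.02113 h⁻¹
t = ln(C₀ / C) / k = ln(24.35 / 8.80) / 0.02113
  = ln(2.767) / 0.02113 = 1.018 / 0.02113 = 48.18 h

48.2 h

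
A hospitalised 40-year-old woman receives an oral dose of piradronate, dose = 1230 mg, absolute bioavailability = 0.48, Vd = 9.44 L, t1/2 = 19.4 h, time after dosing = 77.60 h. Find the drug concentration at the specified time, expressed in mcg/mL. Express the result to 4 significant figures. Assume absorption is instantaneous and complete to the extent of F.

3.909 mcg/mL

Amount reaching circulation = F × Dose = 0.48 × 1230 = 590.4 mg
C₀ = F·Dose / Vd = 590.4 / 9.44 = 62.54 mg/L
k = ln2 / t½ = 0.693147 / 19.4 = 0.03573 h⁻¹
t / t½ = 77.60 / 19.4 = 4 half-lives
C = C₀ × (1/2)^4 = 62.54 × 0.06250 = 3.909 mg/L
(3.909 mg/L = 3.909 mcg/mL)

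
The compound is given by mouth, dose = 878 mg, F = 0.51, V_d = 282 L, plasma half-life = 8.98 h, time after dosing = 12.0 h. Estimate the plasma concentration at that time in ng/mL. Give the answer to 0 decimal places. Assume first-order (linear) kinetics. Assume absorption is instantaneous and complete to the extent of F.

629 ng/mL

Amount reaching circulation = F × Dose = 0.51 × 878.0 = 447.8 mg
C₀ = F·Dose / Vd = 447.8 / 282 = 1.588 mg/L
k = ln2 / t½ = 0.693147 / 8.98 = 0.07719 h⁻¹
C = C₀ · e^(−k·t) = 1.588 × e^(−0.07719 × 12.0)
  = 1.588 × 0.3960 = 0.6288 mg/L
Convert: 0.6288 mg/L × 1000 = 628.8 ng/mL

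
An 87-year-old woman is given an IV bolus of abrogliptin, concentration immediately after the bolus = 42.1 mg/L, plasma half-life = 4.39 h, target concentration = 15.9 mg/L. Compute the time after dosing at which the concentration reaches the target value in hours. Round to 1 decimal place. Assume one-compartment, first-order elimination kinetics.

k = ln2 / t½ = 0.693147 / 4.39 = 0.1579 h⁻¹
t = ln(C₀ / C) / k = ln(42.10 / 15.9) / 0.1579
  = ln(2.648) / 0.1579 = 0.9738 / 0.1579 = 6.167 h

6.2 h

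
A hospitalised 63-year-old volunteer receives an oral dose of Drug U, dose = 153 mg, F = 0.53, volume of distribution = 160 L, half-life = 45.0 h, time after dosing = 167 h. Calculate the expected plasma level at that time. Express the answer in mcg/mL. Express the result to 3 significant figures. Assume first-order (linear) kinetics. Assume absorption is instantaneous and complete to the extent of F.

Amount reaching circulation = F × Dose = 0.53 × 153.0 = 81.09 mg
C₀ = F·Dose / Vd = 81.09 / 160 = 0.5068 mg/L
k = ln2 / t½ = 0.693147 / 45.0 = 0.01540 h⁻¹
C = C₀ · e^(−k·t) = 0.5068 × e^(−0.01540 × 167)
  = 0.5068 × 0.07640 = 0.03872 mg/L
(0.03872 mg/L = 0.03872 mcg/mL)

0.0387 mcg/mL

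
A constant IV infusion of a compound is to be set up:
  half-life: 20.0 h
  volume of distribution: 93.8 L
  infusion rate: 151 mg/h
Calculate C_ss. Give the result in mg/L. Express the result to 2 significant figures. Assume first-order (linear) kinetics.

46 mg/L

k = ln2 / t½ = 0.693147 / 20.0 = 0.03466 h⁻¹
CL = k × Vd = 0.03466 × 93.8 = 3.251 L/h
At steady state Css = R₀ / CL = 151 / 3.251 = 46.45 mg/L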